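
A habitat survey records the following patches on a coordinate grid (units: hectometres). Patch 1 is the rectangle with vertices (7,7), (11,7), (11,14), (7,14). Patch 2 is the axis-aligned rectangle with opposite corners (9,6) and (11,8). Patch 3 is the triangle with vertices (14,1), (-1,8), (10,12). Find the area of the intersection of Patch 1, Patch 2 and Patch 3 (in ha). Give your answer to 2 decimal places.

The intersection is the polygon with vertices (9,7), (9,8), (11,8), (11,7).
By the shoelace formula its area is 2.00.

2.00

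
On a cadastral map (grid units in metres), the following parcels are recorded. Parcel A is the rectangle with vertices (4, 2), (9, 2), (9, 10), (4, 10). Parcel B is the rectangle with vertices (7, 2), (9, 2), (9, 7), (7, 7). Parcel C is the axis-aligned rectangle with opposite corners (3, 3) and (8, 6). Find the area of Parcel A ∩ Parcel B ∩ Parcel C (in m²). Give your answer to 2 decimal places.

The intersection is the polygon with vertices (7,6), (8,6), (8,3), (7,3).
By the shoelace formula its area is 3.00.

3.00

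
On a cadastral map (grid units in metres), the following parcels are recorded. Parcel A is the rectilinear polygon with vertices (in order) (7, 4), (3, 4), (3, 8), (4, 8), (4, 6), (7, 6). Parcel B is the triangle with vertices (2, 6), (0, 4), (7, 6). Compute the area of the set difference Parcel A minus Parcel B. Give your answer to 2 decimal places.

7.71

|Parcel A| = 10, |Parcel A∩Parcel B| = 2.2857.
|Parcel A ∖ Parcel B| = |Parcel A| − |Parcel A∩Parcel B| = 10 − 2.2857 = 7.71.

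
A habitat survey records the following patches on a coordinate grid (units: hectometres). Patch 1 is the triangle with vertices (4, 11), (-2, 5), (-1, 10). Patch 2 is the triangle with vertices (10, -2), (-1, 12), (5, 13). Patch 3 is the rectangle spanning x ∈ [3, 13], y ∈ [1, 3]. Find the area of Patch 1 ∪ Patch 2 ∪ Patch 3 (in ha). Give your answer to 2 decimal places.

72.44

By inclusion–exclusion:
Individual areas: |Patch 1| = 12, |Patch 2| = 47.5, |Patch 3| = 20.
|Patch 1∩Patch 2| = 3.438.
|Patch 1∩Patch 3| = 0.
|Patch 2∩Patch 3| = 3.619.
|Patch 1∩Patch 2∩Patch 3| = 0.
|Patch 1 ∪ Patch 2 ∪ Patch 3| = 79.5 − 7.0571 + 0 = 72.44.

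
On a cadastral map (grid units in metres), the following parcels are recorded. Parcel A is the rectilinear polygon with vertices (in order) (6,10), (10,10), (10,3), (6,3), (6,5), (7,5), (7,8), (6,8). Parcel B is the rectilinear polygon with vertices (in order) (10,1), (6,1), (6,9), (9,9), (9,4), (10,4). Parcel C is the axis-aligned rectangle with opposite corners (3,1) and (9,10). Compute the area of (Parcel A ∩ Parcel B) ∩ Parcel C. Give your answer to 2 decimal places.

15.00

|Parcel A ∩ Parcel B| = 16.
|(Parcel A ∩ Parcel B) ∩ Parcel C| = 15.00.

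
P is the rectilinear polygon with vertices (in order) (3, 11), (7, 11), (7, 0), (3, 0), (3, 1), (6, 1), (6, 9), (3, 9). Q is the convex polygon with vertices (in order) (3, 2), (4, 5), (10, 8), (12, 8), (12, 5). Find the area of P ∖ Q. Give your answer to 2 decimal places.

16.92

|P| = 20, |P∩Q| = 3.0833.
|P ∖ Q| = |P| − |P∩Q| = 20 − 3.0833 = 16.92.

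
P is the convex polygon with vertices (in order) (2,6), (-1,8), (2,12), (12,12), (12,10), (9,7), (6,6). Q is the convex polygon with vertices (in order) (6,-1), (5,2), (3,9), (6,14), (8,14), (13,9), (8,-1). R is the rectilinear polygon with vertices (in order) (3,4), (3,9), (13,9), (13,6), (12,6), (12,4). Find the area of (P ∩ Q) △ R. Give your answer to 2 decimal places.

52.59

|P ∩ Q| = 39.0143.
|(P ∩ Q) ∩ R| = 17.2143.
|(P ∩ Q) △ R| = 39.0143 + 48 − 34.4286 = 52.59.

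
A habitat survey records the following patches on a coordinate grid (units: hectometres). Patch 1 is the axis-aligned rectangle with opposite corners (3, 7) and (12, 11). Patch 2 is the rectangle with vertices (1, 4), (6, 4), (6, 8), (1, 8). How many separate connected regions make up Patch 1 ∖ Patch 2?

Patch 1 ∖ Patch 2 is a single connected region.

1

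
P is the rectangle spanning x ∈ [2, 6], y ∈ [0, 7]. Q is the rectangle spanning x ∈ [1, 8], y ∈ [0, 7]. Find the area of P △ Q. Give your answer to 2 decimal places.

21.00

|P∩Q|: x∈[2,6], y∈[0,7] → 4·7 = 28.
|P △ Q| = |P| + |Q| − 2·|P∩Q| = 28 + 49 − 56 = 21.00.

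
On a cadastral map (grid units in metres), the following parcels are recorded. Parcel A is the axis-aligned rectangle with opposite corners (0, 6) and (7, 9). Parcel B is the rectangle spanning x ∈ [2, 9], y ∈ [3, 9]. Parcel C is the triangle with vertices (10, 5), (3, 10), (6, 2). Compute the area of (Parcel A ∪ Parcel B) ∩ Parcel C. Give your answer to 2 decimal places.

18.40

The region (Parcel A ∪ Parcel B) ∩ Parcel C is the polygon with vertices (9,4.25), (7.333,3), (5.625,3), (3.375,9), (4.4,9), (9,5.714).
By the shoelace formula its area is 18.40.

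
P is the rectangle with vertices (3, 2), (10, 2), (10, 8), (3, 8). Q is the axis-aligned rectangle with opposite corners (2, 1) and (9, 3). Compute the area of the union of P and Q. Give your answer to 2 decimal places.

By inclusion–exclusion:
Individual areas: |P| = 42, |Q| = 14.
|P∩Q|: x∈[3,9], y∈[2,3] → 6·1 = 6.
|P ∪ Q| = 56 − 6 = 50.00.

50.00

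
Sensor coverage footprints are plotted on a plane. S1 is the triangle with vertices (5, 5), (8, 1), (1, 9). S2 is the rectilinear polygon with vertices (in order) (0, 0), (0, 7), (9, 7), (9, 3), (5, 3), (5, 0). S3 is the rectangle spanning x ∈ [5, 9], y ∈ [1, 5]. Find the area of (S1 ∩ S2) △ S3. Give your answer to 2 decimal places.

|S1 ∩ S2| = 1.5.
|(S1 ∩ S2) ∩ S3| = 0.6071.
|(S1 ∩ S2) △ S3| = 1.5 + 16 − 1.2143 = 16.29.

16.29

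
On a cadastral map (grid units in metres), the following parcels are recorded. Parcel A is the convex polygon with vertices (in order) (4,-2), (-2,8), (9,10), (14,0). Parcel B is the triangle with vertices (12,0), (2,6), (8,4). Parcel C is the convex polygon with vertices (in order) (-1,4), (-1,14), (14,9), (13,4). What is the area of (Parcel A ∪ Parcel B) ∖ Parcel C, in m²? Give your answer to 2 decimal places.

|Parcel A ∪ Parcel B| = 116.
|(Parcel A ∪ Parcel B) ∩ Parcel C| = 58.2758.
|(Parcel A ∪ Parcel B) ∖ Parcel C| = 116 − 58.2758 = 57.72.

57.72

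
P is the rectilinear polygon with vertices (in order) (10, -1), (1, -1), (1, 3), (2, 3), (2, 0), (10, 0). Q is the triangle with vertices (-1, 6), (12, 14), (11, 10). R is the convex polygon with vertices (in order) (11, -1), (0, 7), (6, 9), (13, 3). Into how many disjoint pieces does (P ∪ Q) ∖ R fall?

3

(P ∪ Q) ∖ R splits into 3 disjoint pieces (area 11.9489, area 0.2955, area 17.9345).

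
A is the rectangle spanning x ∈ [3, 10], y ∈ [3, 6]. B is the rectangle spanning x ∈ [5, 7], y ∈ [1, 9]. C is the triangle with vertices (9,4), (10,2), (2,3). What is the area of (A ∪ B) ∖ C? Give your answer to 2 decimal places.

26.32

|A ∪ B| = 31.
|(A ∪ B) ∩ C| = 4.6786.
|(A ∪ B) ∖ C| = 31 − 4.6786 = 26.32.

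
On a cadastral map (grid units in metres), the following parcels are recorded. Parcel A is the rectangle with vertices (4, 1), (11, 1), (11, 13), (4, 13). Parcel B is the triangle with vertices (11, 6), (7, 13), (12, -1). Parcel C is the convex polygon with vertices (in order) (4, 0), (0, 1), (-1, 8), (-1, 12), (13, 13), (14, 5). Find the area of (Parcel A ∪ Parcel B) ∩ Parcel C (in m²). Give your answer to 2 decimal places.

The region (Parcel A ∪ Parcel B) ∩ Parcel C is the polygon with vertices (4,1), (4,12.357), (11,12.857), (11,6), (11.333,3.667), (6,1).
By the shoelace formula its area is 75.42.

75.42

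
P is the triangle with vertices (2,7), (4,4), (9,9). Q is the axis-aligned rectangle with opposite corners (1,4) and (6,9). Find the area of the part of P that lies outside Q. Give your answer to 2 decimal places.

3.21

|P| = 12.5, |P∩Q| = 9.2857.
|P ∖ Q| = |P| − |P∩Q| = 12.5 − 9.2857 = 3.21.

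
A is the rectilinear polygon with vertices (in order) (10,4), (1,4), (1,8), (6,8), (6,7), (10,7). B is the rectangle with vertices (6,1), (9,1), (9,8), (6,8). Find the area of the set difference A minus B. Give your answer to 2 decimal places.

23.00

|A| = 32, |A∩B| = 9.
|A ∖ B| = |A| − |A∩B| = 32 − 9 = 23.00.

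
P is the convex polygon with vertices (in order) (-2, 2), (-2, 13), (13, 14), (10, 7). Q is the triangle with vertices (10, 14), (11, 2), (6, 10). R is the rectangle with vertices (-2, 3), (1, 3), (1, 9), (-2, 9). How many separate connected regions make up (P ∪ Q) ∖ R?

2

(P ∪ Q) ∖ R splits into 2 disjoint pieces (area 104.2549, area 1.2).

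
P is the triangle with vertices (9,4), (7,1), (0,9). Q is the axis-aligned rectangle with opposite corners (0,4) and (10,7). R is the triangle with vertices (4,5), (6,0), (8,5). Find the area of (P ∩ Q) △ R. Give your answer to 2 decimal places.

12.80

|P ∩ Q| = 9.7125.
|(P ∩ Q) ∩ R| = 3.4545.
|(P ∩ Q) △ R| = 9.7125 + 10 − 6.9091 = 12.80.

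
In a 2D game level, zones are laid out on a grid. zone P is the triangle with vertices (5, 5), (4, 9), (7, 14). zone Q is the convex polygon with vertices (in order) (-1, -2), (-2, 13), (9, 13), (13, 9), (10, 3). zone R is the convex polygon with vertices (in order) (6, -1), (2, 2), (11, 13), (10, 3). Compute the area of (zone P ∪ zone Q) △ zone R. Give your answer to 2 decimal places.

118.80

|zone P ∪ zone Q| = 158.1889.
|(zone P ∪ zone Q) ∩ zone R| = 46.4422.
|(zone P ∪ zone Q) △ zone R| = 158.1889 + 53.5 − 92.8844 = 118.80.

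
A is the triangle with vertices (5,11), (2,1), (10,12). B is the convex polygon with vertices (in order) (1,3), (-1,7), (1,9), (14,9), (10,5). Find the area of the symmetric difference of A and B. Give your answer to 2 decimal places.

57.85

|A| = 23.5, |B| = 59, |A∩B| = 12.3245.
|A △ B| = |A| + |B| − 2·|A∩B| = 23.5 + 59 − 24.649 = 57.85.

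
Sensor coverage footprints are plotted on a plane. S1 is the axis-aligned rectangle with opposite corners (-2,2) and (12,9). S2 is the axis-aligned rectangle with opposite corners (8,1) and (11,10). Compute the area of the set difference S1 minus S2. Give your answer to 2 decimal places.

|S1∩S2|: x∈[8,11], y∈[2,9] → 3·7 = 21.
|S1| = 98.
|S1 ∖ S2| = |S1| − |S1∩S2| = 98 − 21 = 77.00.

77.00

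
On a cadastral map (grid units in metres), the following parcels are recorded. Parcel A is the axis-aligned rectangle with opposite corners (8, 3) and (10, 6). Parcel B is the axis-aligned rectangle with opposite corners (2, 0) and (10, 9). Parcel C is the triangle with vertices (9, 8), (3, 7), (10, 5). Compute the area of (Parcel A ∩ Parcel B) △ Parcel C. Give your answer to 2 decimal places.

|Parcel A ∩ Parcel B| = 6.
|(Parcel A ∩ Parcel B) ∩ Parcel C| = 1.2619.
|(Parcel A ∩ Parcel B) △ Parcel C| = 6 + 9.5 − 2.5238 = 12.98.

12.98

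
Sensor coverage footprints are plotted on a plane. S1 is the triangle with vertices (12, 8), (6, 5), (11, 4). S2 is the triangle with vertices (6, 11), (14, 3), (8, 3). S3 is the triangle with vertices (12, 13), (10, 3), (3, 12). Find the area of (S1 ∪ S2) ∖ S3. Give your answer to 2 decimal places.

12.85

|S1 ∪ S2| = 26.8368.
|(S1 ∪ S2) ∩ S3| = 13.9883.
|(S1 ∪ S2) ∖ S3| = 26.8368 − 13.9883 = 12.85.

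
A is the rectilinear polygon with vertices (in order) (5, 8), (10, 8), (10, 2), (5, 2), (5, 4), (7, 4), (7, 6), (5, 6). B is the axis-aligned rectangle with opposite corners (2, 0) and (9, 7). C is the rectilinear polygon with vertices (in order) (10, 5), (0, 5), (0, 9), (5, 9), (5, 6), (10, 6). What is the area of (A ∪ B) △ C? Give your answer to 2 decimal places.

62.00

|A ∪ B| = 59.
|(A ∪ B) ∩ C| = 11.
|(A ∪ B) △ C| = 59 + 25 − 22 = 62.00.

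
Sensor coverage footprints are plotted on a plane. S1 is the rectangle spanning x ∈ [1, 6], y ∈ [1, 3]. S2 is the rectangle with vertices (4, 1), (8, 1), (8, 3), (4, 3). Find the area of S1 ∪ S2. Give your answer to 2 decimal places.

By inclusion–exclusion:
Individual areas: |S1| = 10, |S2| = 8.
|S1∩S2|: x∈[4,6], y∈[1,3] → 2·2 = 4.
|S1 ∪ S2| = 18 − 4 = 14.00.

14.00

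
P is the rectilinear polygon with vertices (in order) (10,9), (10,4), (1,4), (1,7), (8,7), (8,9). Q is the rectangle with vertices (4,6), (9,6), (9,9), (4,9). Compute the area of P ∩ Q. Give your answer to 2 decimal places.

The intersection is the polygon with vertices (8,7), (8,9), (9,9), (9,6), (4,6), (4,7).
By the shoelace formula its area is 7.00.

7.00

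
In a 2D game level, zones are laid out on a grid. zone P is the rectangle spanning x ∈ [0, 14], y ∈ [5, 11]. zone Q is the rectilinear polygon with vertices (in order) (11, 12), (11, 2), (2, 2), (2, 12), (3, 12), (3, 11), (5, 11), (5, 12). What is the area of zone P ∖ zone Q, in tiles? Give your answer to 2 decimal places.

|zone P| = 84, |zone P∩zone Q| = 54.
|zone P ∖ zone Q| = |zone P| − |zone P∩zone Q| = 84 − 54 = 30.00.

30.00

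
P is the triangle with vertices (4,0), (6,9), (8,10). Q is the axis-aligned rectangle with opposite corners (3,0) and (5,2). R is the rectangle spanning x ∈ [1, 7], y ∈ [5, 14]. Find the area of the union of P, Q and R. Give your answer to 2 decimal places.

60.87

By inclusion–exclusion:
Individual areas: |P| = 8, |Q| = 4, |R| = 54.
|P∩Q| = 0.3556.
|P∩R| = 4.7778.
|Q∩R| = 0 (no overlap).
|P∩Q∩R| = 0.
|P ∪ Q ∪ R| = 66 − 5.1333 + 0 = 60.87.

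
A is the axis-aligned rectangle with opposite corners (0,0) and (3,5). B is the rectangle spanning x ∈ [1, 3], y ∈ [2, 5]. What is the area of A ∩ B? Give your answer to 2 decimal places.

6.00

|A∩B|: x∈[1,3], y∈[2,5] → 2·3 = 6.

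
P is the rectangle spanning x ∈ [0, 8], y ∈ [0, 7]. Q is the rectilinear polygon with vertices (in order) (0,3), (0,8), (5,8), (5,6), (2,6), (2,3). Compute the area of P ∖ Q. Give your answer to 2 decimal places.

45.00

|P| = 56, |P∩Q| = 11.
|P ∖ Q| = |P| − |P∩Q| = 56 − 11 = 45.00.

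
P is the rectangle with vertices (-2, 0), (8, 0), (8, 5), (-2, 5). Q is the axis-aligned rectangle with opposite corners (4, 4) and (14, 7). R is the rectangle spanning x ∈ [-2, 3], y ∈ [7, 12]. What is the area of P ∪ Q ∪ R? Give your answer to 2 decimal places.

By inclusion–exclusion:
Individual areas: |P| = 50, |Q| = 30, |R| = 25.
|P∩Q|: x∈[4,8], y∈[4,5] → 4·1 = 4.
|P∩R| = 0 (no overlap).
|Q∩R| = 0 (no overlap).
|P∩Q∩R| = 0.
|P ∪ Q ∪ R| = 105 − 4 + 0 = 101.00.

101.00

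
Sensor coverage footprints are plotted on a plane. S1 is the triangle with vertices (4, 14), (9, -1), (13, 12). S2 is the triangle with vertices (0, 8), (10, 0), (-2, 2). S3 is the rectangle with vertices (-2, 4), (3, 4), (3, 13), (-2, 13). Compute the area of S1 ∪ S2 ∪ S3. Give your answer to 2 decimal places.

By inclusion–exclusion:
Individual areas: |S1| = 62.5, |S2| = 38, |S3| = 45.
|S1∩S2| = 0.697.
|S1∩S3| = 0.
|S2∩S3| = 11.0667.
|S1∩S2∩S3| = 0.
|S1 ∪ S2 ∪ S3| = 145.5 − 11.7636 + 0 = 133.74.

133.74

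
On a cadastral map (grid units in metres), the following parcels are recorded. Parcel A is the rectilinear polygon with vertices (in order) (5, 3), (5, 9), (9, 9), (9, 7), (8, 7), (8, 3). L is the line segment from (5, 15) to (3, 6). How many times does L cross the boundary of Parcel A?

0

The segment lies entirely outside Parcel A and never meets its boundary.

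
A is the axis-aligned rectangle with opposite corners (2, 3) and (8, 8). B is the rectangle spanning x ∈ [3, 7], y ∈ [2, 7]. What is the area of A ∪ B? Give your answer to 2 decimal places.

34.00

By inclusion–exclusion:
Individual areas: |A| = 30, |B| = 20.
|A∩B|: x∈[3,7], y∈[3,7] → 4·4 = 16.
|A ∪ B| = 50 − 16 = 34.00.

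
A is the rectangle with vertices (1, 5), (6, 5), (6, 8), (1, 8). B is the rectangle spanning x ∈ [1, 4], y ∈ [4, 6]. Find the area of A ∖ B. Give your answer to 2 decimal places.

|A∩B|: x∈[1,4], y∈[5,6] → 3·1 = 3.
|A| = 15.
|A ∖ B| = |A| − |A∩B| = 15 − 3 = 12.00.

12.00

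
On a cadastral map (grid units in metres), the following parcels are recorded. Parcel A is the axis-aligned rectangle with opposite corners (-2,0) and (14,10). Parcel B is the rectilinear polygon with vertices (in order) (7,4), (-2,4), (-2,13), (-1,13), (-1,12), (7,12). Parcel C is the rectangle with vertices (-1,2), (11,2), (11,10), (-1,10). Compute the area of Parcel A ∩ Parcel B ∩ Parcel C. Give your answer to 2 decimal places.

48.00

The intersection is the polygon with vertices (7,4), (-1,4), (-1,10), (7,10).
By the shoelace formula its area is 48.00.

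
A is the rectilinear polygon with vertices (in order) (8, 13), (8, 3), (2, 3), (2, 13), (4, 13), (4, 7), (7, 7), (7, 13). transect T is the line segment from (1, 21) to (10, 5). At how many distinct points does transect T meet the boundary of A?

The segment meets the boundary at (8,8.556), (7,10.333).

2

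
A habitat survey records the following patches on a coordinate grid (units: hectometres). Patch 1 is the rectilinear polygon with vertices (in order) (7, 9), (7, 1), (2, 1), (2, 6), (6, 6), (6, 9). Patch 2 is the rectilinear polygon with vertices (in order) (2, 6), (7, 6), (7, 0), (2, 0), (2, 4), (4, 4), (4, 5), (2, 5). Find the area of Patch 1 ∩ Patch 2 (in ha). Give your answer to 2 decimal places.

23.00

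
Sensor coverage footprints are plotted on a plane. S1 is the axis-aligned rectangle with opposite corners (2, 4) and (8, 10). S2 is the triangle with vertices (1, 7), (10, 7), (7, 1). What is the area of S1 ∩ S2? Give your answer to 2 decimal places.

16.00

The intersection is the polygon with vertices (8,4), (4,4), (2,6), (2,7), (8,7).
By the shoelace formula its area is 16.00.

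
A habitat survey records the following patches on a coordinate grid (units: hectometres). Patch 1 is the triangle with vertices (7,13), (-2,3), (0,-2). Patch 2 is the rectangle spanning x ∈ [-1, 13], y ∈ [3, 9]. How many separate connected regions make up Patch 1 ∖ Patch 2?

Patch 1 ∖ Patch 2 splits into 2 disjoint pieces (area 3.4667, area 11.3889).

2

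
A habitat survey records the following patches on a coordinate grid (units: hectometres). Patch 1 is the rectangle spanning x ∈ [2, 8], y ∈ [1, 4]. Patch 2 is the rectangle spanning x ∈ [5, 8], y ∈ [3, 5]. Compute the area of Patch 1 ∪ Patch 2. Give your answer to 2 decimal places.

By inclusion–exclusion:
Individual areas: |Patch 1| = 18, |Patch 2| = 6.
|Patch 1∩Patch 2|: x∈[5,8], y∈[3,4] → 3·1 = 3.
|Patch 1 ∪ Patch 2| = 24 − 3 = 21.00.

21.00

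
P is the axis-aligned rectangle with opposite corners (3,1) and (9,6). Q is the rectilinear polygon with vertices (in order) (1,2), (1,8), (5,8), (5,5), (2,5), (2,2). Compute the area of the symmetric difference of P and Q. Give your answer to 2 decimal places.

41.00

|P| = 30, |Q| = 15, |P∩Q| = 2.
|P △ Q| = |P| + |Q| − 2·|P∩Q| = 30 + 15 − 4 = 41.00.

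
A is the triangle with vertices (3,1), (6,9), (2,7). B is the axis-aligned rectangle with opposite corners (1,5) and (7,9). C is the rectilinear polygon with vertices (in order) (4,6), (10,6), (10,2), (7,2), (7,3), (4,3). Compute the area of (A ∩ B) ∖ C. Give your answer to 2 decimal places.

|A ∩ B| = 8.6667.
|(A ∩ B) ∩ C| = 0.6875.
|(A ∩ B) ∖ C| = 8.6667 − 0.6875 = 7.98.

7.98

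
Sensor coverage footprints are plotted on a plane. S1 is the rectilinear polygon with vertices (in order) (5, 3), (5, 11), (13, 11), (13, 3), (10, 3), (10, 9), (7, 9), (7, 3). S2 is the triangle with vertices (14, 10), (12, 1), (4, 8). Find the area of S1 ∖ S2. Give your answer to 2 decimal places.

|S1| = 46, |S1∩S2| = 23.2056.
|S1 ∖ S2| = |S1| − |S1∩S2| = 46 − 23.2056 = 22.79.

22.79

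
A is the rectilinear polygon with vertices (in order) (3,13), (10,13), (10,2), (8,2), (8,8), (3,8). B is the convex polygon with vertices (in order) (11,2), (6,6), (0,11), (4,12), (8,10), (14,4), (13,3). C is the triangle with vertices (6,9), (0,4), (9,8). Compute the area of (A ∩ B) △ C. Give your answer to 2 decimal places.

|A ∩ B| = 26.525.
|(A ∩ B) ∩ C| = 2.3222.
|(A ∩ B) △ C| = 26.525 + 10.5 − 4.6444 = 32.38.

32.38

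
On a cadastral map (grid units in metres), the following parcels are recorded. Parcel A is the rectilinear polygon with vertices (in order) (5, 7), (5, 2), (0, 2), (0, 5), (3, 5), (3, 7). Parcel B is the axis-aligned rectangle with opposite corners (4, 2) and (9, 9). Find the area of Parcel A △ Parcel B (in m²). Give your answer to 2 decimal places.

44.00

|Parcel A| = 19, |Parcel B| = 35, |Parcel A∩Parcel B| = 5.
|Parcel A △ Parcel B| = |Parcel A| + |Parcel B| − 2·|Parcel A∩Parcel B| = 19 + 35 − 10 = 44.00.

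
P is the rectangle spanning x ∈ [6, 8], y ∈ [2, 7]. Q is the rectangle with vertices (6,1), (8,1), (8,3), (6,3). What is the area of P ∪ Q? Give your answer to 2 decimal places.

By inclusion–exclusion:
Individual areas: |P| = 10, |Q| = 4.
|P∩Q|: x∈[6,8], y∈[2,3] → 2·1 = 2.
|P ∪ Q| = 14 − 2 = 12.00.

12.00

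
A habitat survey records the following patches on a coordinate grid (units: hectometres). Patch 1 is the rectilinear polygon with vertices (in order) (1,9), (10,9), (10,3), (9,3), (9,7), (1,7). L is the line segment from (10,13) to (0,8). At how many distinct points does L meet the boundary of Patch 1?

The segment meets the boundary at (1,8.5), (2,9).

2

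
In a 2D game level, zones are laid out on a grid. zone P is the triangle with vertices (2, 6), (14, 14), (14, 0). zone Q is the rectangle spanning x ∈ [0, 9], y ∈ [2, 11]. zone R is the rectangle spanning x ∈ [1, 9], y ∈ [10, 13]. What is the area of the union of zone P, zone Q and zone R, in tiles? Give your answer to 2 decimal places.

152.42

By inclusion–exclusion:
Individual areas: |zone P| = 84, |zone Q| = 81, |zone R| = 24.
|zone P∩zone Q| = 28.5833.
|zone P∩zone R| = 0.3333.
|zone Q∩zone R|: x∈[1,9], y∈[10,11] → 8·1 = 8.
|zone P∩zone Q∩zone R| = 0.3333.
|zone P ∪ zone Q ∪ zone R| = 189 − 36.9167 + 0.3333 = 152.42.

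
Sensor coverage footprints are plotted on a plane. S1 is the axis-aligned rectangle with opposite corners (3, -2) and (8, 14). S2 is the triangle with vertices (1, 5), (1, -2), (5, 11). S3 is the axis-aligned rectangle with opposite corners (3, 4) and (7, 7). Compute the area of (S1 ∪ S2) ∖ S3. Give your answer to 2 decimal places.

78.50

|S1 ∪ S2| = 90.5.
|(S1 ∪ S2) ∩ S3| = 12.
|(S1 ∪ S2) ∖ S3| = 90.5 − 12 = 78.50.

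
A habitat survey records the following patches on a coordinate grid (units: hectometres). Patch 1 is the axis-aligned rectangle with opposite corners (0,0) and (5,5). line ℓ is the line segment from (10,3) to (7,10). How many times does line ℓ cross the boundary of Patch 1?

0

The segment lies entirely outside Patch 1 and never meets its boundary.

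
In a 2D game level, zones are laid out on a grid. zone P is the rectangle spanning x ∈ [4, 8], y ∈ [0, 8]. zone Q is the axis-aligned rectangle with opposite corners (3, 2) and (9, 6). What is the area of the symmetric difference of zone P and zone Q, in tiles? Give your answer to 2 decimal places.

|zone P∩zone Q|: x∈[4,8], y∈[2,6] → 4·4 = 16.
|zone P △ zone Q| = |zone P| + |zone Q| − 2·|zone P∩zone Q| = 32 + 24 − 32 = 24.00.

24.00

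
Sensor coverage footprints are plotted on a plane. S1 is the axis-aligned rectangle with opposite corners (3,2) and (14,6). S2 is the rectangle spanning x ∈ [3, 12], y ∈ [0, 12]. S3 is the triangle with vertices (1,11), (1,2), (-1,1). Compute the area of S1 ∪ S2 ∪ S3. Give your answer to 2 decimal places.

By inclusion–exclusion:
Individual areas: |S1| = 44, |S2| = 108, |S3| = 9.
|S1∩S2|: x∈[3,12], y∈[2,6] → 9·4 = 36.
|S1∩S3| = 0.
|S2∩S3| = 0.
|S1∩S2∩S3| = 0.
|S1 ∪ S2 ∪ S3| = 161 − 36 + 0 = 125.00.

125.00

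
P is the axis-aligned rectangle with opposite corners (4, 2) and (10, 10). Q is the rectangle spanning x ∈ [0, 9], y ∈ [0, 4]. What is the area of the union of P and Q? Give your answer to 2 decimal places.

74.00

By inclusion–exclusion:
Individual areas: |P| = 48, |Q| = 36.
|P∩Q|: x∈[4,9], y∈[2,4] → 5·2 = 10.
|P ∪ Q| = 84 − 10 = 74.00.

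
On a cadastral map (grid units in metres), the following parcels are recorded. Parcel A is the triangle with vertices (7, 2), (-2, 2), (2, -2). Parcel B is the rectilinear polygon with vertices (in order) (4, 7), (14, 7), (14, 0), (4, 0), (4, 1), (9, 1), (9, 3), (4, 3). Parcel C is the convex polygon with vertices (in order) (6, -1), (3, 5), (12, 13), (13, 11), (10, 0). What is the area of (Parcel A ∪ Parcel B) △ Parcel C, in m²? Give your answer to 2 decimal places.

72.65

|Parcel A ∪ Parcel B| = 76.875.
|(Parcel A ∪ Parcel B) ∩ Parcel C| = 38.3624.
|(Parcel A ∪ Parcel B) △ Parcel C| = 76.875 + 72.5 − 76.7247 = 72.65.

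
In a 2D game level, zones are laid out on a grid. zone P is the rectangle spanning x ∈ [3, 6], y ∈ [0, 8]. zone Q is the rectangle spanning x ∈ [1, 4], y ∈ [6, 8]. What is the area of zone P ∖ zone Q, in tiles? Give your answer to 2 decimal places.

|zone P∩zone Q|: x∈[3,4], y∈[6,8] → 1·2 = 2.
|zone P| = 24.
|zone P ∖ zone Q| = |zone P| − |zone P∩zone Q| = 24 − 2 = 22.00.

22.00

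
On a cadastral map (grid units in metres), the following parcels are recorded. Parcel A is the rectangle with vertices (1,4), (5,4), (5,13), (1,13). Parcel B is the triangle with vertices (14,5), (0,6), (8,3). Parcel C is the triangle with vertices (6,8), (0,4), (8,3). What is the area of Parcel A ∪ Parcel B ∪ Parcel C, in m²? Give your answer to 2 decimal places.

55.65

By inclusion–exclusion:
Individual areas: |Parcel A| = 36, |Parcel B| = 17, |Parcel C| = 19.
|Parcel A∩Parcel B| = 3.6429.
|Parcel A∩Parcel C| = 8.
|Parcel B∩Parcel C| = 7.7103.
|Parcel A∩Parcel B∩Parcel C| = 3.005.
|Parcel A ∪ Parcel B ∪ Parcel C| = 72 − 19.3532 + 3.005 = 55.65.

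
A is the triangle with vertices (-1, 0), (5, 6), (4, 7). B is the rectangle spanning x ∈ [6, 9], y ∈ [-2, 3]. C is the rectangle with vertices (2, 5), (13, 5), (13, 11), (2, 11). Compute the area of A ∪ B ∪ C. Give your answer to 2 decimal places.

84.57

By inclusion–exclusion:
Individual areas: |A| = 6, |B| = 15, |C| = 66.
|A∩B| = 0.
|A∩C| = 2.4286.
|B∩C| = 0 (no overlap).
|A∩B∩C| = 0.
|A ∪ B ∪ C| = 87 − 2.4286 + 0 = 84.57.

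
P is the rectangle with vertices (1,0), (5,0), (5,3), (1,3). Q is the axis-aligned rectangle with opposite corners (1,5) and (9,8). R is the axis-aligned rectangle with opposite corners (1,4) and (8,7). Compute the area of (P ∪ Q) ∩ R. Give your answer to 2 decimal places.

The region (P ∪ Q) ∩ R is the polygon with vertices (1,7), (8,7), (8,5), (1,5).
By the shoelace formula its area is 14.00.

14.00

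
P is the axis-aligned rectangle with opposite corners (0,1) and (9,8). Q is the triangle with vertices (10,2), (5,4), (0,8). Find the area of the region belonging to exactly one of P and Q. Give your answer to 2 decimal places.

58.20

|P| = 63, |Q| = 5, |P∩Q| = 4.9.
|P △ Q| = |P| + |Q| − 2·|P∩Q| = 63 + 5 − 9.8 = 58.20.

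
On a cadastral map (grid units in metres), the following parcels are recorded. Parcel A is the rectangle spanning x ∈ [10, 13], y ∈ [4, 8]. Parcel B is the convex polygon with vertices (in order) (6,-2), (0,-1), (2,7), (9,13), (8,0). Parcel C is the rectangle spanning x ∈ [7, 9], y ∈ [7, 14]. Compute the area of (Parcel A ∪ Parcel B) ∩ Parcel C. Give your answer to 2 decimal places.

8.90

The region (Parcel A ∪ Parcel B) ∩ Parcel C is the polygon with vertices (9,13), (8.539,7), (7,7), (7,11.286).
By the shoelace formula its area is 8.90.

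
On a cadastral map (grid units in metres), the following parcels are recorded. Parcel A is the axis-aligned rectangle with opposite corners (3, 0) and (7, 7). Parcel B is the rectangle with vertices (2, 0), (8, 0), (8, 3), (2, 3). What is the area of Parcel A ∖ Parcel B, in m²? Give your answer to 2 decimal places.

|Parcel A∩Parcel B|: x∈[3,7], y∈[0,3] → 4·3 = 12.
|Parcel A| = 28.
|Parcel A ∖ Parcel B| = |Parcel A| − |Parcel A∩Parcel B| = 28 − 12 = 16.00.

16.00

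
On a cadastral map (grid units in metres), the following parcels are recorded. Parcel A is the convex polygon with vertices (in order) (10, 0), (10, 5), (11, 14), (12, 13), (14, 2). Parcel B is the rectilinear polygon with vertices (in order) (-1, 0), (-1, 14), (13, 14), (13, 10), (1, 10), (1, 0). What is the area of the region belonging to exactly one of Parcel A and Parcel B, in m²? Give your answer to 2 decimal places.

|Parcel A| = 34, |Parcel B| = 76, |Parcel A∩Parcel B| = 5.2071.
|Parcel A △ Parcel B| = |Parcel A| + |Parcel B| − 2·|Parcel A∩Parcel B| = 34 + 76 − 10.4141 = 99.59.

99.59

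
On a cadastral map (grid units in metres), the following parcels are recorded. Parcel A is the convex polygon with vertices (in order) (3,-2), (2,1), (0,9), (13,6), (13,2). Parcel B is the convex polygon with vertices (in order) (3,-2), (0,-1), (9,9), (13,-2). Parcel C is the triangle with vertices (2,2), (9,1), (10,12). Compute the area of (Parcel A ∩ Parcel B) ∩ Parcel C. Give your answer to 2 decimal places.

25.47

The region (Parcel A ∩ Parcel B) ∩ Parcel C is the polygon with vertices (7.452,7.28), (9.527,6.801), (9,1), (2.62,1.911).
By the shoelace formula its area is 25.47.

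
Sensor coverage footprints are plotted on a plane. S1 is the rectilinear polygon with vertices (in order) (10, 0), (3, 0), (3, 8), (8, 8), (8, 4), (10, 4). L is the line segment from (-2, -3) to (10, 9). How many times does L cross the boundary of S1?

2

The segment meets the boundary at (8,7), (3,2).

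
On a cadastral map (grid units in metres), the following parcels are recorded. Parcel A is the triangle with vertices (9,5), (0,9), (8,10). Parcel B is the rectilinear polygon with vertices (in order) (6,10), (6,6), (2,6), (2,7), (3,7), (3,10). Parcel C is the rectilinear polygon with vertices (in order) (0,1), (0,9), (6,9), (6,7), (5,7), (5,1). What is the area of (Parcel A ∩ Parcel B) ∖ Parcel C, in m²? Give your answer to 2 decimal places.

|Parcel A ∩ Parcel B| = 7.6875.
|(Parcel A ∩ Parcel B) ∩ Parcel C| = 5.5556.
|(Parcel A ∩ Parcel B) ∖ Parcel C| = 7.6875 − 5.5556 = 2.13.

2.13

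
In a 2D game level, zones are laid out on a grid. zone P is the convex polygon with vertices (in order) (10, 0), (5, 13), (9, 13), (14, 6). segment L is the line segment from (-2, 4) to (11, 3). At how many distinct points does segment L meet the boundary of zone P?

1

The segment meets the boundary at (8.78,3.171).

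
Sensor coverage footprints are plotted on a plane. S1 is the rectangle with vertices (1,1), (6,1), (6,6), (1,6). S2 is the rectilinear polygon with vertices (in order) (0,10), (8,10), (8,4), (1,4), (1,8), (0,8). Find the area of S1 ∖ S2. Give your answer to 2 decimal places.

15.00

|S1| = 25, |S1∩S2| = 10.
|S1 ∖ S2| = |S1| − |S1∩S2| = 25 − 10 = 15.00.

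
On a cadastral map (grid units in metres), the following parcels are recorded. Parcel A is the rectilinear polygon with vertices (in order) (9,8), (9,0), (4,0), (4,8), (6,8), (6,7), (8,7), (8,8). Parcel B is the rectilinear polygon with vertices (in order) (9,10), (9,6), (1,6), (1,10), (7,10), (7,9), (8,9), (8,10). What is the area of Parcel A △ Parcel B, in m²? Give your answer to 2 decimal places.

53.00

|Parcel A| = 38, |Parcel B| = 31, |Parcel A∩Parcel B| = 8.
|Parcel A △ Parcel B| = |Parcel A| + |Parcel B| − 2·|Parcel A∩Parcel B| = 38 + 31 − 16 = 53.00.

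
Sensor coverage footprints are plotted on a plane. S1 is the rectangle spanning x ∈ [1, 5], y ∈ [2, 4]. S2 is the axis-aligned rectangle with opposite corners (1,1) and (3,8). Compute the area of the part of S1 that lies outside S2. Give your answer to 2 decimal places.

|S1∩S2|: x∈[1,3], y∈[2,4] → 2·2 = 4.
|S1| = 8.
|S1 ∖ S2| = |S1| − |S1∩S2| = 8 − 4 = 4.00.

4.00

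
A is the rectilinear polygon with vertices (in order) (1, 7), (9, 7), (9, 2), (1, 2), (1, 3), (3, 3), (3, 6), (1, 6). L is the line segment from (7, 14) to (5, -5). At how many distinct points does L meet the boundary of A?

The segment meets the boundary at (5.737,2), (6.263,7).

2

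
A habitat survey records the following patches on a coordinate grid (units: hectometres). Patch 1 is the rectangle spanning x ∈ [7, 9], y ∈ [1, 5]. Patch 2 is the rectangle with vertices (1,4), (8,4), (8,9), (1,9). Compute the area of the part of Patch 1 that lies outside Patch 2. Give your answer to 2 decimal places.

7.00

|Patch 1∩Patch 2|: x∈[7,8], y∈[4,5] → 1·1 = 1.
|Patch 1| = 8.
|Patch 1 ∖ Patch 2| = |Patch 1| − |Patch 1∩Patch 2| = 8 − 1 = 7.00.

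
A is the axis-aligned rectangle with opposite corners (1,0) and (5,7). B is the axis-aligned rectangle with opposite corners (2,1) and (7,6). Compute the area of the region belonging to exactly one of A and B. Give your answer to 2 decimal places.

23.00

|A∩B|: x∈[2,5], y∈[1,6] → 3·5 = 15.
|A △ B| = |A| + |B| − 2·|A∩B| = 28 + 25 − 30 = 23.00.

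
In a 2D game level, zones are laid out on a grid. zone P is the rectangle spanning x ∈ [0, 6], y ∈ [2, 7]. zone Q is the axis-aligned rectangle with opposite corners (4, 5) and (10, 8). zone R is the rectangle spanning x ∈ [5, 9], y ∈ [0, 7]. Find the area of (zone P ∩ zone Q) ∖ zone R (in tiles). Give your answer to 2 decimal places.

|zone P ∩ zone Q| = 4.
|(zone P ∩ zone Q) ∩ zone R| = 2.
|(zone P ∩ zone Q) ∖ zone R| = 4 − 2 = 2.00.

2.00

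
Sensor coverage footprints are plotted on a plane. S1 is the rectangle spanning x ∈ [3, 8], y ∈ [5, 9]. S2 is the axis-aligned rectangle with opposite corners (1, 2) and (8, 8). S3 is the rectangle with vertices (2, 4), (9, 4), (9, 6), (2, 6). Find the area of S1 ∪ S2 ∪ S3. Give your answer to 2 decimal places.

By inclusion–exclusion:
Individual areas: |S1| = 20, |S2| = 42, |S3| = 14.
|S1∩S2|: x∈[3,8], y∈[5,8] → 5·3 = 15.
|S1∩S3|: x∈[3,8], y∈[5,6] → 5·1 = 5.
|S2∩S3|: x∈[2,8], y∈[4,6] → 6·2 = 12.
|S1∩S2∩S3| = 5.
|S1 ∪ S2 ∪ S3| = 76 − 32 + 5 = 49.00.

49.00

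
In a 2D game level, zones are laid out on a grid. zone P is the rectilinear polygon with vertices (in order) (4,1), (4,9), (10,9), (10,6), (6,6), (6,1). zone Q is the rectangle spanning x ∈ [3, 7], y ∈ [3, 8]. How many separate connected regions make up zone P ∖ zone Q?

zone P ∖ zone Q splits into 2 disjoint pieces (area 4, area 12).

2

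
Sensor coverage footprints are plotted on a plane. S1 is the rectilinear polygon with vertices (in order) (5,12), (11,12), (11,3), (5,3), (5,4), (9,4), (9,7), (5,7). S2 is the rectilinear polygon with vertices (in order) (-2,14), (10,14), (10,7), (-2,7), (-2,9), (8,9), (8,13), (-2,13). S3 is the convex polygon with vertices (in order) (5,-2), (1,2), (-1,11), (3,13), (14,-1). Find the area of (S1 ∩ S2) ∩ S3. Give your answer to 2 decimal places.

The region (S1 ∩ S2) ∩ S3 is the polygon with vertices (5,7), (5,9), (6.143,9), (7.714,7).
By the shoelace formula its area is 3.86.

3.86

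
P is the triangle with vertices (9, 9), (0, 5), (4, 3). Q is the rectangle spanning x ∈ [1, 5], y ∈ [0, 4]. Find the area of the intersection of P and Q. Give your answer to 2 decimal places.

The intersection is the polygon with vertices (4,3), (2,4), (4.833,4).
By the shoelace formula its area is 1.42.

1.42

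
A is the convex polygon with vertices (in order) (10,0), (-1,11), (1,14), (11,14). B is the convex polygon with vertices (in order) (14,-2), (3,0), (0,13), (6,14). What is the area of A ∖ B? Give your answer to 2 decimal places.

|A| = 97.5, |A∩B| = 70.7027.
|A ∖ B| = |A| − |A∩B| = 97.5 − 70.7027 = 26.80.

26.80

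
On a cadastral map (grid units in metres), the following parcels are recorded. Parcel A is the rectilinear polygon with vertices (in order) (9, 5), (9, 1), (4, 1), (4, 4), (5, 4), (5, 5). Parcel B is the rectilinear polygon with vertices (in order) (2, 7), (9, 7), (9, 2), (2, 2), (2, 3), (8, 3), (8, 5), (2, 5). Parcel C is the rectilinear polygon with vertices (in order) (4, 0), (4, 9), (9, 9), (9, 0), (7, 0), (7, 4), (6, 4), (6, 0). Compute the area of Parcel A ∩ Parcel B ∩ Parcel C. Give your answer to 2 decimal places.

6.00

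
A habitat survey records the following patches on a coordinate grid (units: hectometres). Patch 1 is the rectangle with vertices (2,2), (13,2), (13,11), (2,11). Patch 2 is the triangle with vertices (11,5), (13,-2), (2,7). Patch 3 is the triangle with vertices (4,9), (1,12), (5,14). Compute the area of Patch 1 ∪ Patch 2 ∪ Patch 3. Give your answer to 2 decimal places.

By inclusion–exclusion:
Individual areas: |Patch 1| = 99, |Patch 2| = 29.5, |Patch 3| = 9.
|Patch 1∩Patch 2| = 22.0079.
|Patch 1∩Patch 3| = 2.4.
|Patch 2∩Patch 3| = 0.
|Patch 1∩Patch 2∩Patch 3| = 0.
|Patch 1 ∪ Patch 2 ∪ Patch 3| = 137.5 − 24.4079 + 0 = 113.09.

113.09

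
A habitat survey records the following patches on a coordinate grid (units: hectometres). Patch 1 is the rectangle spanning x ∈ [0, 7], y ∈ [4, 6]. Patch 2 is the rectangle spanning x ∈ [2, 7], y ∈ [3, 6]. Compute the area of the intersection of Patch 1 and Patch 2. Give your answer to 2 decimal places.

10.00

|Patch 1∩Patch 2|: x∈[2,7], y∈[4,6] → 5·2 = 10.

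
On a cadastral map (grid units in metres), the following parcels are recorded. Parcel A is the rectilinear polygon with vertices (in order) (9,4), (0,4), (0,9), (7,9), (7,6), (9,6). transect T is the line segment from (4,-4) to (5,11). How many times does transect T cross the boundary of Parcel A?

The segment meets the boundary at (4.867,9), (4.533,4).

2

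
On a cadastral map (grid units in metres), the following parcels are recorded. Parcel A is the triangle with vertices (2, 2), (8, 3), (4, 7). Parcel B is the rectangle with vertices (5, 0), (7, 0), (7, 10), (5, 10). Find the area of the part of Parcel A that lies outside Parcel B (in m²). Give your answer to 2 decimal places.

9.33

|Parcel A| = 14, |Parcel A∩Parcel B| = 4.6667.
|Parcel A ∖ Parcel B| = |Parcel A| − |Parcel A∩Parcel B| = 14 − 4.6667 = 9.33.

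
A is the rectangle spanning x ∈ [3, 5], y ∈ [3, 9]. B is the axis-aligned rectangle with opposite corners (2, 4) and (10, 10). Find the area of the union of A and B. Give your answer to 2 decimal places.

By inclusion–exclusion:
Individual areas: |A| = 12, |B| = 48.
|A∩B|: x∈[3,5], y∈[4,9] → 2·5 = 10.
|A ∪ B| = 60 − 10 = 50.00.

50.00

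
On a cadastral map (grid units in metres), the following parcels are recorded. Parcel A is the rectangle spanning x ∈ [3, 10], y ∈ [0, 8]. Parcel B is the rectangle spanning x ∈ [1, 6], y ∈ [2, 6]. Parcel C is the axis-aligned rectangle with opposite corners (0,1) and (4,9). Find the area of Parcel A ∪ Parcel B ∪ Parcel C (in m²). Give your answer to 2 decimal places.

81.00

By inclusion–exclusion:
Individual areas: |Parcel A| = 56, |Parcel B| = 20, |Parcel C| = 32.
|Parcel A∩Parcel B|: x∈[3,6], y∈[2,6] → 3·4 = 12.
|Parcel A∩Parcel C|: x∈[3,4], y∈[1,8] → 1·7 = 7.
|Parcel B∩Parcel C|: x∈[1,4], y∈[2,6] → 3·4 = 12.
|Parcel A∩Parcel B∩Parcel C| = 4.
|Parcel A ∪ Parcel B ∪ Parcel C| = 108 − 31 + 4 = 81.00.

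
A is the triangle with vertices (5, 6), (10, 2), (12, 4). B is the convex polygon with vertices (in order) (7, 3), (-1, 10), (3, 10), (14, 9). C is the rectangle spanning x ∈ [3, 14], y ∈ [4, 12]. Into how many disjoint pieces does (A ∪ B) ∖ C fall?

2

(A ∪ B) ∖ C splits into 2 disjoint pieces (area 5.5628, area 7).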